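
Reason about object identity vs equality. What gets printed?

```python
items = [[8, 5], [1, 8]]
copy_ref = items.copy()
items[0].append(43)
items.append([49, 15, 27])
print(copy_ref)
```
[[8, 5, 43], [1, 8]]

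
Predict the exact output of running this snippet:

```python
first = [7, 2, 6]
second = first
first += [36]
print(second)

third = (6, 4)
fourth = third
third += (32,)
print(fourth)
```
[7, 2, 6, 36]
(6, 4)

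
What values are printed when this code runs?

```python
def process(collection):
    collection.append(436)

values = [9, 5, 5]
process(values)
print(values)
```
[9, 5, 5, 436]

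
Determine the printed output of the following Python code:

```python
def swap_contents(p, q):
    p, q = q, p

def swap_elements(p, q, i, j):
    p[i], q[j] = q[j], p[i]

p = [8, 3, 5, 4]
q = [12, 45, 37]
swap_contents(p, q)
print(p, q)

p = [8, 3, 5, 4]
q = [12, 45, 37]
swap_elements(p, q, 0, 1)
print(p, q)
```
[8, 3, 5, 4] [12, 45, 37]
[45, 3, 5, 4] [12, 8, 37]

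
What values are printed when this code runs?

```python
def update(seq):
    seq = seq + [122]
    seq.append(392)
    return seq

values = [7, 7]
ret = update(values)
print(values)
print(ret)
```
[7, 7]
[7, 7, 122, 392]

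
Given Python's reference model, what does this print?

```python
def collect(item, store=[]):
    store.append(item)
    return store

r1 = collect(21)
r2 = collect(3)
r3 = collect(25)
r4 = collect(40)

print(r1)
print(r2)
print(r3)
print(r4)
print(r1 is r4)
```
[21, 3, 25, 40]
[21, 3, 25, 40]
[21, 3, 25, 40]
[21, 3, 25, 40]
True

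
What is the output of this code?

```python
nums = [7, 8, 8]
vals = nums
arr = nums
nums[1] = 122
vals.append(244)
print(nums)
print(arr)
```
[7, 122, 8, 244]
[7, 122, 8, 244]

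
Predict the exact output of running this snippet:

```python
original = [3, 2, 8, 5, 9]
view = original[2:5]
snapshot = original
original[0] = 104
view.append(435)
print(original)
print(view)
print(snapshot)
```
[104, 2, 8, 5, 9]
[8, 5, 9, 435]
[104, 2, 8, 5, 9]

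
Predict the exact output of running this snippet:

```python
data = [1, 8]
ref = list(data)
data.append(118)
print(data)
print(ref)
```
[1, 8, 118]
[1, 8]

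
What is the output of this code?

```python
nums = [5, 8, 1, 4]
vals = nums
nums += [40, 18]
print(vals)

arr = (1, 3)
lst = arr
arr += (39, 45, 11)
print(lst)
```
[5, 8, 1, 4, 40, 18]
(1, 3)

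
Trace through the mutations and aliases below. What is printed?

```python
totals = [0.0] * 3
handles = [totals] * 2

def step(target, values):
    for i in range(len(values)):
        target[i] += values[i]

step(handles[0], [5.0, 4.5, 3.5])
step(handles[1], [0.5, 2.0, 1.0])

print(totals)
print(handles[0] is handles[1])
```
[5.5, 6.5, 4.5]
True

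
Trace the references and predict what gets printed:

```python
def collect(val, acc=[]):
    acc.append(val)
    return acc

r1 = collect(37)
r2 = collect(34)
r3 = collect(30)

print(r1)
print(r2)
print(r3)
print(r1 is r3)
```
[37, 34, 30]
[37, 34, 30]
[37, 34, 30]
True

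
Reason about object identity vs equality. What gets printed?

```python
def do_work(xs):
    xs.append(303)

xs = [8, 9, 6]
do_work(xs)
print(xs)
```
[8, 9, 6, 303]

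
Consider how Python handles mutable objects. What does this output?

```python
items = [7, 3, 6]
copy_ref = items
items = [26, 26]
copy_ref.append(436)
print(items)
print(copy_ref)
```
[26, 26]
[7, 3, 6, 436]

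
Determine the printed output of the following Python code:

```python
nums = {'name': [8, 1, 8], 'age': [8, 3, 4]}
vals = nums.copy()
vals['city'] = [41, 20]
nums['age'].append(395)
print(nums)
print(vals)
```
{'name': [8, 1, 8], 'age': [8, 3, 4, 395]}
{'name': [8, 1, 8], 'age': [8, 3, 4, 395], 'city': [41, 20]}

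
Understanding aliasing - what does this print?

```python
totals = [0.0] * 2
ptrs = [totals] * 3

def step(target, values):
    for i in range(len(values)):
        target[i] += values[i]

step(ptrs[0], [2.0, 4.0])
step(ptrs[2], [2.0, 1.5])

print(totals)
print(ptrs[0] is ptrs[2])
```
[4.0, 5.5]
True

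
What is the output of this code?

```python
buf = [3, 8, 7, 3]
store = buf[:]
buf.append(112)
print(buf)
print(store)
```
[3, 8, 7, 3, 112]
[3, 8, 7, 3]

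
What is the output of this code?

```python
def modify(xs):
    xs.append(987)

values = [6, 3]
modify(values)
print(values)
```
[6, 3, 987]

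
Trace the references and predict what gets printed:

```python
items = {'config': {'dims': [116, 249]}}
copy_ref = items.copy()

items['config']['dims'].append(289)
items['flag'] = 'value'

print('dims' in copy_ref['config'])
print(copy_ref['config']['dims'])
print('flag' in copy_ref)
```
True
[116, 249, 289]
False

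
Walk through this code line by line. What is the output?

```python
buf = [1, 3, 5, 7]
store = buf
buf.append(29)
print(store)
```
[1, 3, 5, 7, 29]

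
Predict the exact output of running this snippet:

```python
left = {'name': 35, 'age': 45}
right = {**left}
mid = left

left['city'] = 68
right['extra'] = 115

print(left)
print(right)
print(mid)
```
{'name': 35, 'age': 45, 'city': 68}
{'name': 35, 'age': 45, 'extra': 115}
{'name': 35, 'age': 45, 'city': 68}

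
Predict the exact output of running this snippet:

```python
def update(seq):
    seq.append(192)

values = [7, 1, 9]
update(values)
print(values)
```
[7, 1, 9, 192]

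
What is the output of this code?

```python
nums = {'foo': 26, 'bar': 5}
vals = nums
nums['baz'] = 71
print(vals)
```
{'foo': 26, 'bar': 5, 'baz': 71}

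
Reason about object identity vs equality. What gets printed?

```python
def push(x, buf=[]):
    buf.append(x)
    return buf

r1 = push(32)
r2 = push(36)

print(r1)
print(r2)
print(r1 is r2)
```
[32, 36]
[32, 36]
True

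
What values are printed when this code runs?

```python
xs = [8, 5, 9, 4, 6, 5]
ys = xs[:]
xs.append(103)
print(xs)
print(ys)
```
[8, 5, 9, 4, 6, 5, 103]
[8, 5, 9, 4, 6, 5]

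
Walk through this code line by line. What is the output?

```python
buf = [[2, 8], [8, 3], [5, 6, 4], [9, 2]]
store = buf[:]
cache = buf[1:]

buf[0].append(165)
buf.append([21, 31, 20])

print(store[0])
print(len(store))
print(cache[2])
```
[2, 8, 165]
4
[9, 2]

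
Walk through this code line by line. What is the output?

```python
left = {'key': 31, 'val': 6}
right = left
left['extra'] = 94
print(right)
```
{'key': 31, 'val': 6, 'extra': 94}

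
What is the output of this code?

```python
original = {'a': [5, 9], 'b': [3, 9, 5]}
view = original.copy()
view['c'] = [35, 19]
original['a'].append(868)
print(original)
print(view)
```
{'a': [5, 9, 868], 'b': [3, 9, 5]}
{'a': [5, 9, 868], 'b': [3, 9, 5], 'c': [35, 19]}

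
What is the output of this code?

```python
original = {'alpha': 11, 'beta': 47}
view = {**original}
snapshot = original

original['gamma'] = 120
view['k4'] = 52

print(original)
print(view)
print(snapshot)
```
{'alpha': 11, 'beta': 47, 'gamma': 120}
{'alpha': 11, 'beta': 47, 'k4': 52}
{'alpha': 11, 'beta': 47, 'gamma': 120}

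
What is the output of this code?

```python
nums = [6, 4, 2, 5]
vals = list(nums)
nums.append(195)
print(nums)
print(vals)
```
[6, 4, 2, 5, 195]
[6, 4, 2, 5]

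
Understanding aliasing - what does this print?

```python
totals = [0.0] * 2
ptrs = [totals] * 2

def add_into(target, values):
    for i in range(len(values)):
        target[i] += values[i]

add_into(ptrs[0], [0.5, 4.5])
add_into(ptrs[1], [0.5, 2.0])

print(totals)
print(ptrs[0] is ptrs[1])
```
[1.0, 6.5]
True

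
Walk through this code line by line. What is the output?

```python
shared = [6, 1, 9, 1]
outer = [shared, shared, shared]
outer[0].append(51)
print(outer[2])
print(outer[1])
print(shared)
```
[6, 1, 9, 1, 51]
[6, 1, 9, 1, 51]
[6, 1, 9, 1, 51]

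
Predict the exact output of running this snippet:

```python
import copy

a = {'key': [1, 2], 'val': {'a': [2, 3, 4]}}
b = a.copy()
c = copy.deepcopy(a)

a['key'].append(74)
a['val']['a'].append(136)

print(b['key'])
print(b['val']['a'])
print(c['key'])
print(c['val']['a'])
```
[1, 2, 74]
[2, 3, 4, 136]
[1, 2]
[2, 3, 4]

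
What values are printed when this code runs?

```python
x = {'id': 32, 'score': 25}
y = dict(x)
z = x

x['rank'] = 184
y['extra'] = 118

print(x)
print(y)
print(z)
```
{'id': 32, 'score': 25, 'rank': 184}
{'id': 32, 'score': 25, 'extra': 118}
{'id': 32, 'score': 25, 'rank': 184}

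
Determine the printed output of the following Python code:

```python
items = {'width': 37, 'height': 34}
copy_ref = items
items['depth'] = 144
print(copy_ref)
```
{'width': 37, 'height': 34, 'depth': 144}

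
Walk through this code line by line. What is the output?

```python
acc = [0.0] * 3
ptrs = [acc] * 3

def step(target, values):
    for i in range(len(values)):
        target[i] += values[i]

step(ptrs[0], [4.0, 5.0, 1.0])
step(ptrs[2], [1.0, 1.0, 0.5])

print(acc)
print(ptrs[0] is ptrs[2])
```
[5.0, 6.0, 1.5]
True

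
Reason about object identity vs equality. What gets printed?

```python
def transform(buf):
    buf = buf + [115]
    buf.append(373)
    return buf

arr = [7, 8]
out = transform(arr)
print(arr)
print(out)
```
[7, 8]
[7, 8, 115, 373]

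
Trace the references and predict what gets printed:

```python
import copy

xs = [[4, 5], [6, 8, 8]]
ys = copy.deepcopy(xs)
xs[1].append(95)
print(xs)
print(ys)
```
[[4, 5], [6, 8, 8, 95]]
[[4, 5], [6, 8, 8]]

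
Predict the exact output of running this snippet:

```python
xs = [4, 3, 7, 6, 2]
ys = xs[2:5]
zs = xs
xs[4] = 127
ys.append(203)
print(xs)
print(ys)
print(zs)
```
[4, 3, 7, 6, 127]
[7, 6, 2, 203]
[4, 3, 7, 6, 127]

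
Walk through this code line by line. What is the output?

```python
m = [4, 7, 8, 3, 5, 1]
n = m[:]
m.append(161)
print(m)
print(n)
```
[4, 7, 8, 3, 5, 1, 161]
[4, 7, 8, 3, 5, 1]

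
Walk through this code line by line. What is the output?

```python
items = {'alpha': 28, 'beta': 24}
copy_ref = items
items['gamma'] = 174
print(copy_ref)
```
{'alpha': 28, 'beta': 24, 'gamma': 174}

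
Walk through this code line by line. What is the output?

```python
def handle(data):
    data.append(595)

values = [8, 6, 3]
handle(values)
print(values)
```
[8, 6, 3, 595]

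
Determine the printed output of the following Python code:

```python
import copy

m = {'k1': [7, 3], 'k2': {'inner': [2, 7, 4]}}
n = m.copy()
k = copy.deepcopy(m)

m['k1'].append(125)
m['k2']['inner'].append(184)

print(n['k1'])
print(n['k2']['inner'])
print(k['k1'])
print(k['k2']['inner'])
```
[7, 3, 125]
[2, 7, 4, 184]
[7, 3]
[2, 7, 4]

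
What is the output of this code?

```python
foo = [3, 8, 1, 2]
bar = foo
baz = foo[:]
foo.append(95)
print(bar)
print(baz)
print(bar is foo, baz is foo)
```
[3, 8, 1, 2, 95]
[3, 8, 1, 2]
True False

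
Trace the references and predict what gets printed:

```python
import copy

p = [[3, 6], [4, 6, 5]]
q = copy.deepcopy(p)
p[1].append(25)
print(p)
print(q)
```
[[3, 6], [4, 6, 5, 25]]
[[3, 6], [4, 6, 5]]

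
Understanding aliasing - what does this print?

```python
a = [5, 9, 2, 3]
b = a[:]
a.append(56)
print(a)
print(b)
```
[5, 9, 2, 3, 56]
[5, 9, 2, 3]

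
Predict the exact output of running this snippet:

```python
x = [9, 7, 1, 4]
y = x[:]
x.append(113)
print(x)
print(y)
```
[9, 7, 1, 4, 113]
[9, 7, 1, 4]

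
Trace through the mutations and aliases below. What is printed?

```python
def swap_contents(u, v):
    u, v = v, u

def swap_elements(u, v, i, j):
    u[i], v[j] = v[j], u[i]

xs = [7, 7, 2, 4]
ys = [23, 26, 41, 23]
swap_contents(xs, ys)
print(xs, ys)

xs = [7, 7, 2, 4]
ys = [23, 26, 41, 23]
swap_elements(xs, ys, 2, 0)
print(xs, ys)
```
[7, 7, 2, 4] [23, 26, 41, 23]
[7, 7, 23, 4] [2, 26, 41, 23]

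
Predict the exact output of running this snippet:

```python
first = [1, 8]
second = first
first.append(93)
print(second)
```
[1, 8, 93]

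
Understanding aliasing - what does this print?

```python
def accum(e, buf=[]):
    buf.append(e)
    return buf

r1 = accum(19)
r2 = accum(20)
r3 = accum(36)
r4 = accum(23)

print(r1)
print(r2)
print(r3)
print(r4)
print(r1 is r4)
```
[19, 20, 36, 23]
[19, 20, 36, 23]
[19, 20, 36, 23]
[19, 20, 36, 23]
True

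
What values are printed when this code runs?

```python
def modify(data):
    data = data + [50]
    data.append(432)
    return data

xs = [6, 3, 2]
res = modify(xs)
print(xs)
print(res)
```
[6, 3, 2]
[6, 3, 2, 50, 432]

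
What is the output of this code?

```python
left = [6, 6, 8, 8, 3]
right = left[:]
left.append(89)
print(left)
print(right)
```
[6, 6, 8, 8, 3, 89]
[6, 6, 8, 8, 3]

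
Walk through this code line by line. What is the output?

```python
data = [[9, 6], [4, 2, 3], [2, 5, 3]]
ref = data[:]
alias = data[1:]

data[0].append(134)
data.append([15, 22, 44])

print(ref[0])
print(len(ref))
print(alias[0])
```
[9, 6, 134]
3
[4, 2, 3]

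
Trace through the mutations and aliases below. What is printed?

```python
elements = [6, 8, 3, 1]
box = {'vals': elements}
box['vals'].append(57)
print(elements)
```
[6, 8, 3, 1, 57]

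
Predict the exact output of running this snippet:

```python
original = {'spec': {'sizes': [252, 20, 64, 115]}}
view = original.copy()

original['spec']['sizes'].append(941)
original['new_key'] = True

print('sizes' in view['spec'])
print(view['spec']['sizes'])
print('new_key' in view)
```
True
[252, 20, 64, 115, 941]
False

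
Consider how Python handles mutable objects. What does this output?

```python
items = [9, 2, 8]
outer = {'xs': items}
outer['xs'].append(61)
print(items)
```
[9, 2, 8, 61]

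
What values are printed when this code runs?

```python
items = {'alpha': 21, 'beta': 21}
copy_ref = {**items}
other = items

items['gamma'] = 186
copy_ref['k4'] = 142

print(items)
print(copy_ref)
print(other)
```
{'alpha': 21, 'beta': 21, 'gamma': 186}
{'alpha': 21, 'beta': 21, 'k4': 142}
{'alpha': 21, 'beta': 21, 'gamma': 186}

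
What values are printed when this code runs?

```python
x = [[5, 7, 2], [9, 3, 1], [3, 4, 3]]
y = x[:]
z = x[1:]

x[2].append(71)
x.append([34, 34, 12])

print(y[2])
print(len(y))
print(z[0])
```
[3, 4, 3, 71]
3
[9, 3, 1]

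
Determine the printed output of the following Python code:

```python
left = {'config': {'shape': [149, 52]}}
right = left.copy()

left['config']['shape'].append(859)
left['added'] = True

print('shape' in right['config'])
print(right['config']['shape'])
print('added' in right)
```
True
[149, 52, 859]
False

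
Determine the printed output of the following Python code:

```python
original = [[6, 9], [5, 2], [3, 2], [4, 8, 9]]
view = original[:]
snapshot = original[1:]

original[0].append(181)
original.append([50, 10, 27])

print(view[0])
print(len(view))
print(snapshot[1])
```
[6, 9, 181]
4
[3, 2]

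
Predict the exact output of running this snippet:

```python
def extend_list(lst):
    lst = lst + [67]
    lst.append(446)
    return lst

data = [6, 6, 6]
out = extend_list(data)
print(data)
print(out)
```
[6, 6, 6]
[6, 6, 6, 67, 446]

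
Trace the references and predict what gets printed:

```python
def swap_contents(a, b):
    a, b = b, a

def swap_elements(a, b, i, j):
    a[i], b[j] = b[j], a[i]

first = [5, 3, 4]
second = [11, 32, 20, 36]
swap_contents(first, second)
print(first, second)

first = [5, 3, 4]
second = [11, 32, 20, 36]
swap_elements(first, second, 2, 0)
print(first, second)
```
[5, 3, 4] [11, 32, 20, 36]
[5, 3, 11] [4, 32, 20, 36]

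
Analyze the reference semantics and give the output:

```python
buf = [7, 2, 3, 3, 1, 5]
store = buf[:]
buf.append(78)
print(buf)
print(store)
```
[7, 2, 3, 3, 1, 5, 78]
[7, 2, 3, 3, 1, 5]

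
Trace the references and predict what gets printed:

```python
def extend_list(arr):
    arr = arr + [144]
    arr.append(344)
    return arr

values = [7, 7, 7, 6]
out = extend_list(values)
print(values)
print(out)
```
[7, 7, 7, 6]
[7, 7, 7, 6, 144, 344]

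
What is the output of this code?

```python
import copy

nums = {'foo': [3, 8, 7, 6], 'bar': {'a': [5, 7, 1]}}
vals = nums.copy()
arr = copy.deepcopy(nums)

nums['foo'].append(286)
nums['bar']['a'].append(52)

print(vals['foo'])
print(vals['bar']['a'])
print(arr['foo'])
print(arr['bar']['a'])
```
[3, 8, 7, 6, 286]
[5, 7, 1, 52]
[3, 8, 7, 6]
[5, 7, 1]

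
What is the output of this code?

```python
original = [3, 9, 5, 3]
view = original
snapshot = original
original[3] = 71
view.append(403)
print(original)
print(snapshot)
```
[3, 9, 5, 71, 403]
[3, 9, 5, 71, 403]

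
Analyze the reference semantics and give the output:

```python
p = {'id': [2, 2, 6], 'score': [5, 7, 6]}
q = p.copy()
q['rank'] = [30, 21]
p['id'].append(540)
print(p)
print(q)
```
{'id': [2, 2, 6, 540], 'score': [5, 7, 6]}
{'id': [2, 2, 6, 540], 'score': [5, 7, 6], 'rank': [30, 21]}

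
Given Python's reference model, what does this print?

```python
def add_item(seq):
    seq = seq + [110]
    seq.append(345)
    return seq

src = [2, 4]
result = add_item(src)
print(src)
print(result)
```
[2, 4]
[2, 4, 110, 345]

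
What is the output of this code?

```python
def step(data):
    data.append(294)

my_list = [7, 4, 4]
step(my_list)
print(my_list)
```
[7, 4, 4, 294]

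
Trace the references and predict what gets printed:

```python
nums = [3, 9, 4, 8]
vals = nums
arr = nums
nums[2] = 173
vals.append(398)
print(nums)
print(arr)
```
[3, 9, 173, 8, 398]
[3, 9, 173, 8, 398]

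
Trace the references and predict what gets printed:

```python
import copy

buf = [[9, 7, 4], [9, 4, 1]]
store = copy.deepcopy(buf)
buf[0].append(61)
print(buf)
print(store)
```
[[9, 7, 4, 61], [9, 4, 1]]
[[9, 7, 4], [9, 4, 1]]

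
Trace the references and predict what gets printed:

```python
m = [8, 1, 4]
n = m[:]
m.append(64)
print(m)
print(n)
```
[8, 1, 4, 64]
[8, 1, 4]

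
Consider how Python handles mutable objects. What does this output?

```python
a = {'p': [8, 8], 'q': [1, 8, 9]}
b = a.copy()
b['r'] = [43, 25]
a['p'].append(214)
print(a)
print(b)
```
{'p': [8, 8, 214], 'q': [1, 8, 9]}
{'p': [8, 8, 214], 'q': [1, 8, 9], 'r': [43, 25]}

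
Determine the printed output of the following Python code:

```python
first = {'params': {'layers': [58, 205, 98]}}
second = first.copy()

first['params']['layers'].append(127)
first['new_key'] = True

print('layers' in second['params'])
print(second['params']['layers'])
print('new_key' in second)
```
True
[58, 205, 98, 127]
False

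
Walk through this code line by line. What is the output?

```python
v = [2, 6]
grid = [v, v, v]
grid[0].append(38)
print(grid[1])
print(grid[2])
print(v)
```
[2, 6, 38]
[2, 6, 38]
[2, 6, 38]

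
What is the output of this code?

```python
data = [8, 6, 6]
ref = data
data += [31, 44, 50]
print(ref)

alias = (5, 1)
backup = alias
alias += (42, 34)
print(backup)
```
[8, 6, 6, 31, 44, 50]
(5, 1)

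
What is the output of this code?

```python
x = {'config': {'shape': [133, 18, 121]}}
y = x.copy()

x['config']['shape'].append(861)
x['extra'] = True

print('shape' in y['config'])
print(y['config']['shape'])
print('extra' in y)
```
True
[133, 18, 121, 861]
False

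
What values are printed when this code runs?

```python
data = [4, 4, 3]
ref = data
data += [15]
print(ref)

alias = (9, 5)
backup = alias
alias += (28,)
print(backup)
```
[4, 4, 3, 15]
(9, 5)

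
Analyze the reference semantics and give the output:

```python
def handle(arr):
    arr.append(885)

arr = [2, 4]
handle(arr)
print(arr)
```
[2, 4, 885]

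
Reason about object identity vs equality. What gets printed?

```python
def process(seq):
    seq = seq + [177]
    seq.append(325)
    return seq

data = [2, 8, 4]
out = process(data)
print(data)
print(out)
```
[2, 8, 4]
[2, 8, 4, 177, 325]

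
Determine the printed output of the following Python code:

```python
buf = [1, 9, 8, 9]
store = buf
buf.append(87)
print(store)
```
[1, 9, 8, 9, 87]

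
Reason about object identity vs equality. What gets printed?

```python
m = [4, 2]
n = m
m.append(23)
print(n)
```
[4, 2, 23]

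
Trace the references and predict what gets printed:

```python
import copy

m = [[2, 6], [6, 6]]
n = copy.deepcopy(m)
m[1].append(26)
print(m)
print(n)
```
[[2, 6], [6, 6, 26]]
[[2, 6], [6, 6]]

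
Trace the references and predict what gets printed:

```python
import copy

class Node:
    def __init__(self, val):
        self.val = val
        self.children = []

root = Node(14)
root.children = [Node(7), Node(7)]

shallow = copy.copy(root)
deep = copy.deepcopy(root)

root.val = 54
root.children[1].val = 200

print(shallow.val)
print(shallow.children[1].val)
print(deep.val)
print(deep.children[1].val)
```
14
200
14
7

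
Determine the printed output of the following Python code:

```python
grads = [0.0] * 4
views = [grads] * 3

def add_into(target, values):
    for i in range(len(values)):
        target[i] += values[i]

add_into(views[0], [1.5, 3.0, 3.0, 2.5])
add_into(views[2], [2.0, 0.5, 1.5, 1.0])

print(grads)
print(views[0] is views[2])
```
[3.5, 3.5, 4.5, 3.5]
True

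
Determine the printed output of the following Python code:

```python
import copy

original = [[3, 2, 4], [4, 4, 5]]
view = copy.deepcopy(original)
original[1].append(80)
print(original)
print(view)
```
[[3, 2, 4], [4, 4, 5, 80]]
[[3, 2, 4], [4, 4, 5]]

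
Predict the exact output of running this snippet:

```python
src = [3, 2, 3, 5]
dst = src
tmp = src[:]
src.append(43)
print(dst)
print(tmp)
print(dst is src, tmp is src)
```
[3, 2, 3, 5, 43]
[3, 2, 3, 5]
True False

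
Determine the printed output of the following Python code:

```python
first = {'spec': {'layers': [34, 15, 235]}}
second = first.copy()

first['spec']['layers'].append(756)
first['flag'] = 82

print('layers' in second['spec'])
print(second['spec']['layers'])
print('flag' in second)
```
True
[34, 15, 235, 756]
False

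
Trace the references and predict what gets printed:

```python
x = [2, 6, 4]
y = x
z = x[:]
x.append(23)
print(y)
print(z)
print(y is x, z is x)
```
[2, 6, 4, 23]
[2, 6, 4]
True False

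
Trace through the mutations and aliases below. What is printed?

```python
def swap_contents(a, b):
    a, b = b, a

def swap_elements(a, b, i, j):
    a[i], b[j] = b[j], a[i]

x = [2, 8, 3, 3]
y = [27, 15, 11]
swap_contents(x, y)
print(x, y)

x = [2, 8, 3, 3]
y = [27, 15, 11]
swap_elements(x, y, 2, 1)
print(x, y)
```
[2, 8, 3, 3] [27, 15, 11]
[2, 8, 15, 3] [27, 3, 11]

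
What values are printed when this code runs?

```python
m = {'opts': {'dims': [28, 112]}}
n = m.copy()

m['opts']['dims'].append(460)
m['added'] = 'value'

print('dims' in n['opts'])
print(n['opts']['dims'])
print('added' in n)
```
True
[28, 112, 460]
False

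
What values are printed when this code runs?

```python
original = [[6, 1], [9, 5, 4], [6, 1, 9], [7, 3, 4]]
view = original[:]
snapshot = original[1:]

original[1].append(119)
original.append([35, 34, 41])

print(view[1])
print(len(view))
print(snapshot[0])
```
[9, 5, 4, 119]
4
[9, 5, 4, 119]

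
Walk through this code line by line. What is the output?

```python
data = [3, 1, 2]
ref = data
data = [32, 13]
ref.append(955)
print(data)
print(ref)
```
[32, 13]
[3, 1, 2, 955]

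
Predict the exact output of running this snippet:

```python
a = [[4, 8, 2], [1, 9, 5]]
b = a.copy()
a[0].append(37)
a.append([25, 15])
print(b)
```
[[4, 8, 2, 37], [1, 9, 5]]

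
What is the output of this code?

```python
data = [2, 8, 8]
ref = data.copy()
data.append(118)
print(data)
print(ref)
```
[2, 8, 8, 118]
[2, 8, 8]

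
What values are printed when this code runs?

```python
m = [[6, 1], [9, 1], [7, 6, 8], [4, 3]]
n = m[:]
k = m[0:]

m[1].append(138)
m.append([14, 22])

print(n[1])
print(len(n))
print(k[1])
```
[9, 1, 138]
4
[9, 1, 138]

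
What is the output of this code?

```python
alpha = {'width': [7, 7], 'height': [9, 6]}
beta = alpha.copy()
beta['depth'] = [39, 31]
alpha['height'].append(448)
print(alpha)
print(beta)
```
{'width': [7, 7], 'height': [9, 6, 448]}
{'width': [7, 7], 'height': [9, 6, 448], 'depth': [39, 31]}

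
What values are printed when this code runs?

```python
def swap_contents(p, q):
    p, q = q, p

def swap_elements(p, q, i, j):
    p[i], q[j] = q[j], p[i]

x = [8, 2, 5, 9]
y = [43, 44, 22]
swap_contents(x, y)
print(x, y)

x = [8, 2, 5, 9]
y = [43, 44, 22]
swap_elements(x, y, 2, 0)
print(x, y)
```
[8, 2, 5, 9] [43, 44, 22]
[8, 2, 43, 9] [5, 44, 22]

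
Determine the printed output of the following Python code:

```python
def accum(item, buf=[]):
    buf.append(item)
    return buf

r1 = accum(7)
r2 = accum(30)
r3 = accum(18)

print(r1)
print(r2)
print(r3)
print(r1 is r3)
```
[7, 30, 18]
[7, 30, 18]
[7, 30, 18]
True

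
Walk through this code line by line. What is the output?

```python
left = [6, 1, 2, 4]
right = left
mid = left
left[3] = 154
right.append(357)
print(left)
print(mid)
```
[6, 1, 2, 154, 357]
[6, 1, 2, 154, 357]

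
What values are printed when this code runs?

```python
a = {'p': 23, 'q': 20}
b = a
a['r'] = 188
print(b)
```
{'p': 23, 'q': 20, 'r': 188}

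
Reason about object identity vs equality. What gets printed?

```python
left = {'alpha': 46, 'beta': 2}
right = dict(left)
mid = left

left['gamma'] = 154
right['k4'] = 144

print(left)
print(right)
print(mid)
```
{'alpha': 46, 'beta': 2, 'gamma': 154}
{'alpha': 46, 'beta': 2, 'k4': 144}
{'alpha': 46, 'beta': 2, 'gamma': 154}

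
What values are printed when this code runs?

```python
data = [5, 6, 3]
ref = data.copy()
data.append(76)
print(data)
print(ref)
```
[5, 6, 3, 76]
[5, 6, 3]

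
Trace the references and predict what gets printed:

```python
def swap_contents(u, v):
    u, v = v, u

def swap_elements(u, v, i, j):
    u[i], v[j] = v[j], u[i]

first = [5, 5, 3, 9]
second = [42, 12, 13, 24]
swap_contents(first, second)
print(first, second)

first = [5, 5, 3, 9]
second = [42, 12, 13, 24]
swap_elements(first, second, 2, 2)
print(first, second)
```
[5, 5, 3, 9] [42, 12, 13, 24]
[5, 5, 13, 9] [42, 12, 3, 24]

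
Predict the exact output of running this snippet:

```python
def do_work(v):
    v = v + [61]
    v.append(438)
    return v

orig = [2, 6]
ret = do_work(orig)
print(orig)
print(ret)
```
[2, 6]
[2, 6, 61, 438]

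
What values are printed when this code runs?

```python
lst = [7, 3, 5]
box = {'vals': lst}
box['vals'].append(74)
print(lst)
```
[7, 3, 5, 74]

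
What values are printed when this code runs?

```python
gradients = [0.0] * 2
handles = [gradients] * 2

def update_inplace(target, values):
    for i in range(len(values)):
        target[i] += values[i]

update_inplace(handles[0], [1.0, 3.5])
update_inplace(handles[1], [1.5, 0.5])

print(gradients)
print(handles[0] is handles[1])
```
[2.5, 4.0]
True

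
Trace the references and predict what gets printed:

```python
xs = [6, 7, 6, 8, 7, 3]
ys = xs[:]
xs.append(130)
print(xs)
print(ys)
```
[6, 7, 6, 8, 7, 3, 130]
[6, 7, 6, 8, 7, 3]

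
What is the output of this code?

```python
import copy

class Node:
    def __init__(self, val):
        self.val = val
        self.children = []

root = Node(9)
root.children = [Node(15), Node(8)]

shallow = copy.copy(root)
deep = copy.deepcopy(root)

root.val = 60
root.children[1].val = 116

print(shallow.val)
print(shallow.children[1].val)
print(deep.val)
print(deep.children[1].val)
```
9
116
9
8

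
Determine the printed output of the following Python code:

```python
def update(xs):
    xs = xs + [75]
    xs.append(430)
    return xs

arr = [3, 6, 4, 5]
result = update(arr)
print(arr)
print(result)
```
[3, 6, 4, 5]
[3, 6, 4, 5, 75, 430]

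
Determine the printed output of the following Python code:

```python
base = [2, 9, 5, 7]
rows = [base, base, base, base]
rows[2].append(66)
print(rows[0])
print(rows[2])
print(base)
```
[2, 9, 5, 7, 66]
[2, 9, 5, 7, 66]
[2, 9, 5, 7, 66]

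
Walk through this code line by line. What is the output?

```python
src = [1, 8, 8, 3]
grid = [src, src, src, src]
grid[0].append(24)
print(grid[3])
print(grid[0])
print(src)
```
[1, 8, 8, 3, 24]
[1, 8, 8, 3, 24]
[1, 8, 8, 3, 24]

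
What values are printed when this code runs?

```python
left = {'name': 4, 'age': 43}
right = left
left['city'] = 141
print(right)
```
{'name': 4, 'age': 43, 'city': 141}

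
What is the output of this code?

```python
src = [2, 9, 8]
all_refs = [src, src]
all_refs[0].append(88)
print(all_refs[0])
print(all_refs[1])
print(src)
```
[2, 9, 8, 88]
[2, 9, 8, 88]
[2, 9, 8, 88]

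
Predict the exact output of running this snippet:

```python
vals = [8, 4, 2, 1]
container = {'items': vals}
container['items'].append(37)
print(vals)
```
[8, 4, 2, 1, 37]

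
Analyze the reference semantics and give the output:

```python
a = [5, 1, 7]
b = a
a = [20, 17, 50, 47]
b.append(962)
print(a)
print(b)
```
[20, 17, 50, 47]
[5, 1, 7, 962]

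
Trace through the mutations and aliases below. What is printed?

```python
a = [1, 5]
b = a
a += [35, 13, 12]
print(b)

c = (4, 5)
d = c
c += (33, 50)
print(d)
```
[1, 5, 35, 13, 12]
(4, 5)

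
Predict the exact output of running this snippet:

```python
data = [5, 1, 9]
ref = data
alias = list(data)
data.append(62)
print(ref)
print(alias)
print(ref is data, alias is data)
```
[5, 1, 9, 62]
[5, 1, 9]
True False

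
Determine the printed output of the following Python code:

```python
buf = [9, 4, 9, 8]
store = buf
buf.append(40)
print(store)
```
[9, 4, 9, 8, 40]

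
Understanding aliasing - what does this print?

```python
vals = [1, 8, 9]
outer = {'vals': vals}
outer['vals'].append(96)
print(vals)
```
[1, 8, 9, 96]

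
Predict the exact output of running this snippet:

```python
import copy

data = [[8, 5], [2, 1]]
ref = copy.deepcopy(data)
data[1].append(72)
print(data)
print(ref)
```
[[8, 5], [2, 1, 72]]
[[8, 5], [2, 1]]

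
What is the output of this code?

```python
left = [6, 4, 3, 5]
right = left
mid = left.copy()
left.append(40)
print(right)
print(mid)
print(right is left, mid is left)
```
[6, 4, 3, 5, 40]
[6, 4, 3, 5]
True False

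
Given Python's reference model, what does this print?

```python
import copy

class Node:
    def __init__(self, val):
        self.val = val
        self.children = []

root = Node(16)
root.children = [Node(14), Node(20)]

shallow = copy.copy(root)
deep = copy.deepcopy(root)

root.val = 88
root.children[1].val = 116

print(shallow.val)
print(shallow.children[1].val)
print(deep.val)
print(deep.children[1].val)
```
16
116
16
20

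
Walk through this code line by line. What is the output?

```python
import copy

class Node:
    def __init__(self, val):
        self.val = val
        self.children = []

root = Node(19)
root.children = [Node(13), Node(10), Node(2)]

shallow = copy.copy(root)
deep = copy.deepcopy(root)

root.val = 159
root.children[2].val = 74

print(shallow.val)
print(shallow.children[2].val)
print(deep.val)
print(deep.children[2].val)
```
19
74
19
2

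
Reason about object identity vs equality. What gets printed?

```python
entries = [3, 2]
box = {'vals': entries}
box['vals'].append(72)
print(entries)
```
[3, 2, 72]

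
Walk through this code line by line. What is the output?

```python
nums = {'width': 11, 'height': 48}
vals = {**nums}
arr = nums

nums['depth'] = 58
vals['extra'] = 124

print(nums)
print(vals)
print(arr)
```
{'width': 11, 'height': 48, 'depth': 58}
{'width': 11, 'height': 48, 'extra': 124}
{'width': 11, 'height': 48, 'depth': 58}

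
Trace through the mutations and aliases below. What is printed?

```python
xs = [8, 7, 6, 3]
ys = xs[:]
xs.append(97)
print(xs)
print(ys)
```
[8, 7, 6, 3, 97]
[8, 7, 6, 3]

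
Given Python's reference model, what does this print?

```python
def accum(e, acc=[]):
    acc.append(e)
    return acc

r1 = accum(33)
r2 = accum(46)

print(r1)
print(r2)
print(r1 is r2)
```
[33, 46]
[33, 46]
True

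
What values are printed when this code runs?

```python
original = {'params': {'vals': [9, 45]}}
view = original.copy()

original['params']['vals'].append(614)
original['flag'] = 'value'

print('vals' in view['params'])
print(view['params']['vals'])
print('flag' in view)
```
True
[9, 45, 614]
False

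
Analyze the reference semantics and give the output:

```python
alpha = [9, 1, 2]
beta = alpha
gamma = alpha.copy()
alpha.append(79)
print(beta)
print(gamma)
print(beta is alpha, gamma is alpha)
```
[9, 1, 2, 79]
[9, 1, 2]
True False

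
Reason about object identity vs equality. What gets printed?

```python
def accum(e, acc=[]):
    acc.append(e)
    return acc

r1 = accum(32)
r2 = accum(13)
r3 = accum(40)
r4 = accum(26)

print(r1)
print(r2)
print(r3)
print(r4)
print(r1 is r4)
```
[32, 13, 40, 26]
[32, 13, 40, 26]
[32, 13, 40, 26]
[32, 13, 40, 26]
True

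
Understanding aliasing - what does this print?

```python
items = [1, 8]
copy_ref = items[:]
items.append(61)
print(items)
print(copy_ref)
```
[1, 8, 61]
[1, 8]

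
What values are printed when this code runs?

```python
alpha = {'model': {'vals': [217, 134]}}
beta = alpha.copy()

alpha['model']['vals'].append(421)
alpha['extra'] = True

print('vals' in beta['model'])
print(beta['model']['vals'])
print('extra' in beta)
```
True
[217, 134, 421]
False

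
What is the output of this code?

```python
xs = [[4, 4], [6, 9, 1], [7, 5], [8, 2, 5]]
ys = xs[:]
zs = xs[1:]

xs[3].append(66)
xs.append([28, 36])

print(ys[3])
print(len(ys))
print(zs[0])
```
[8, 2, 5, 66]
4
[6, 9, 1]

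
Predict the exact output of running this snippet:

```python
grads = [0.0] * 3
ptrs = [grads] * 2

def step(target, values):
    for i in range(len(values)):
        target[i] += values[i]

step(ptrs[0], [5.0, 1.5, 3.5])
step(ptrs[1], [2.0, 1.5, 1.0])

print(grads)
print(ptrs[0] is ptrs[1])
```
[7.0, 3.0, 4.5]
True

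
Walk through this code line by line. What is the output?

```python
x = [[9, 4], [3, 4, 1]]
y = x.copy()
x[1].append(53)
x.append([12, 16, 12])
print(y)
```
[[9, 4], [3, 4, 1, 53]]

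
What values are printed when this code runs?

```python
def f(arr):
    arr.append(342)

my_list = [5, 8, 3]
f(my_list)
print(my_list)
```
[5, 8, 3, 342]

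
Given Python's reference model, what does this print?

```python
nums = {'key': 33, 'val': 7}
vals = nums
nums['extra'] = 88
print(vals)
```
{'key': 33, 'val': 7, 'extra': 88}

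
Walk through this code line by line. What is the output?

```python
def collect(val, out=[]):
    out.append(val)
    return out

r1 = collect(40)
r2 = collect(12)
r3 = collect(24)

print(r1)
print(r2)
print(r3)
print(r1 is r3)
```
[40, 12, 24]
[40, 12, 24]
[40, 12, 24]
True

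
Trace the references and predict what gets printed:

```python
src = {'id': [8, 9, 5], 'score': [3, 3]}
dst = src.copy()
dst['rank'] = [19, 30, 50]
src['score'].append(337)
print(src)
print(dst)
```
{'id': [8, 9, 5], 'score': [3, 3, 337]}
{'id': [8, 9, 5], 'score': [3, 3, 337], 'rank': [19, 30, 50]}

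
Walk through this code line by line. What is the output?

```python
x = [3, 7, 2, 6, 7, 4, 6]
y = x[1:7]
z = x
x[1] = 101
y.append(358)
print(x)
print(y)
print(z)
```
[3, 101, 2, 6, 7, 4, 6]
[7, 2, 6, 7, 4, 6, 358]
[3, 101, 2, 6, 7, 4, 6]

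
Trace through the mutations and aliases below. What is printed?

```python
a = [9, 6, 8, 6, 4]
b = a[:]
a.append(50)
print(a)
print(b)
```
[9, 6, 8, 6, 4, 50]
[9, 6, 8, 6, 4]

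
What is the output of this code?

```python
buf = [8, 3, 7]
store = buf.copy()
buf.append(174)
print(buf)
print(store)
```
[8, 3, 7, 174]
[8, 3, 7]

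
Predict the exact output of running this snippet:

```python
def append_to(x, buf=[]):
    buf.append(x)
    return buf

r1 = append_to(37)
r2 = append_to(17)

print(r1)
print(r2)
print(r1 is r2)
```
[37, 17]
[37, 17]
True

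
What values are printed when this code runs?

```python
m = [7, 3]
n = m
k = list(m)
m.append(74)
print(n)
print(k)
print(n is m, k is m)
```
[7, 3, 74]
[7, 3]
True False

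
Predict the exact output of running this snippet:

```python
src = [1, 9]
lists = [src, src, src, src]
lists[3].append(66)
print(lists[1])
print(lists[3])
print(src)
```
[1, 9, 66]
[1, 9, 66]
[1, 9, 66]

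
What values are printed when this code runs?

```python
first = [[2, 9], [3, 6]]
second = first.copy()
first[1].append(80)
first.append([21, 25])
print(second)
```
[[2, 9], [3, 6, 80]]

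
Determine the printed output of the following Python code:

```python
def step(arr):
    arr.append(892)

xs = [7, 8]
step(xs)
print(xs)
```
[7, 8, 892]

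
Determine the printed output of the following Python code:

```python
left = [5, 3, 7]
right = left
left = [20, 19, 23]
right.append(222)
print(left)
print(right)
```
[20, 19, 23]
[5, 3, 7, 222]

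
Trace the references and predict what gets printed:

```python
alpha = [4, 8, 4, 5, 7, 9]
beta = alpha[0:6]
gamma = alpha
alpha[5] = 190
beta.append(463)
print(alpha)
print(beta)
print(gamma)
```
[4, 8, 4, 5, 7, 190]
[4, 8, 4, 5, 7, 9, 463]
[4, 8, 4, 5, 7, 190]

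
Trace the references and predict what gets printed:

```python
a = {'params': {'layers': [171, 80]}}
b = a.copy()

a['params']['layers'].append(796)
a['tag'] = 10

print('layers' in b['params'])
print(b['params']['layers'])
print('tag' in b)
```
True
[171, 80, 796]
False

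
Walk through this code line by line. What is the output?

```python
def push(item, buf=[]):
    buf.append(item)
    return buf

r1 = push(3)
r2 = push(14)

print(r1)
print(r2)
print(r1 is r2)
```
[3, 14]
[3, 14]
True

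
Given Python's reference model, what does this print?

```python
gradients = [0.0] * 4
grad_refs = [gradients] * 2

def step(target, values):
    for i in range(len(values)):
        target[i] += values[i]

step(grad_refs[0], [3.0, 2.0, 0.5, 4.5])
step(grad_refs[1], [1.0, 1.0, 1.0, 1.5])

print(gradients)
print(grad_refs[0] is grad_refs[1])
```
[4.0, 3.0, 1.5, 6.0]
True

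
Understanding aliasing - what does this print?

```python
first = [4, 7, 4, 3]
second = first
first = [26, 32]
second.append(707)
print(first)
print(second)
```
[26, 32]
[4, 7, 4, 3, 707]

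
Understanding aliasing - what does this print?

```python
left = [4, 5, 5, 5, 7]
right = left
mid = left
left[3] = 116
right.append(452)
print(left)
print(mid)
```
[4, 5, 5, 116, 7, 452]
[4, 5, 5, 116, 7, 452]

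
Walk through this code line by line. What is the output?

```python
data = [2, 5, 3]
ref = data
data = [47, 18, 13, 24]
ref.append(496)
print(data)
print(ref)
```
[47, 18, 13, 24]
[2, 5, 3, 496]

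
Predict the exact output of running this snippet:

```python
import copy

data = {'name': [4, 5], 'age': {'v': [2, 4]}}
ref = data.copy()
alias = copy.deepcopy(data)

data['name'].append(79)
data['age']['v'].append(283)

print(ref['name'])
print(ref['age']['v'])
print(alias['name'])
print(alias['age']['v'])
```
[4, 5, 79]
[2, 4, 283]
[4, 5]
[2, 4]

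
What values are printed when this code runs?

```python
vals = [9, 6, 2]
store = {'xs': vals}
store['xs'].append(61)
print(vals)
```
[9, 6, 2, 61]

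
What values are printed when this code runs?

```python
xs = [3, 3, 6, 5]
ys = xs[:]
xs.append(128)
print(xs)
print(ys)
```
[3, 3, 6, 5, 128]
[3, 3, 6, 5]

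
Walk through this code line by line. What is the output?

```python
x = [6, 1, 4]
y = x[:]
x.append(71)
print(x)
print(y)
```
[6, 1, 4, 71]
[6, 1, 4]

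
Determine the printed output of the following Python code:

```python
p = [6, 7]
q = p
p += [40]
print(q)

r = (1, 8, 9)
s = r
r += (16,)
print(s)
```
[6, 7, 40]
(1, 8, 9)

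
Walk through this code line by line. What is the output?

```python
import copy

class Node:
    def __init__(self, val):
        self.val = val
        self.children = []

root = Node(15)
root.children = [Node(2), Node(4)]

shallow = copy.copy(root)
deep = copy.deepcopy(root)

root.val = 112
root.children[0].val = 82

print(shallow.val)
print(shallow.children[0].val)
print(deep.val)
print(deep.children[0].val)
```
15
82
15
2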